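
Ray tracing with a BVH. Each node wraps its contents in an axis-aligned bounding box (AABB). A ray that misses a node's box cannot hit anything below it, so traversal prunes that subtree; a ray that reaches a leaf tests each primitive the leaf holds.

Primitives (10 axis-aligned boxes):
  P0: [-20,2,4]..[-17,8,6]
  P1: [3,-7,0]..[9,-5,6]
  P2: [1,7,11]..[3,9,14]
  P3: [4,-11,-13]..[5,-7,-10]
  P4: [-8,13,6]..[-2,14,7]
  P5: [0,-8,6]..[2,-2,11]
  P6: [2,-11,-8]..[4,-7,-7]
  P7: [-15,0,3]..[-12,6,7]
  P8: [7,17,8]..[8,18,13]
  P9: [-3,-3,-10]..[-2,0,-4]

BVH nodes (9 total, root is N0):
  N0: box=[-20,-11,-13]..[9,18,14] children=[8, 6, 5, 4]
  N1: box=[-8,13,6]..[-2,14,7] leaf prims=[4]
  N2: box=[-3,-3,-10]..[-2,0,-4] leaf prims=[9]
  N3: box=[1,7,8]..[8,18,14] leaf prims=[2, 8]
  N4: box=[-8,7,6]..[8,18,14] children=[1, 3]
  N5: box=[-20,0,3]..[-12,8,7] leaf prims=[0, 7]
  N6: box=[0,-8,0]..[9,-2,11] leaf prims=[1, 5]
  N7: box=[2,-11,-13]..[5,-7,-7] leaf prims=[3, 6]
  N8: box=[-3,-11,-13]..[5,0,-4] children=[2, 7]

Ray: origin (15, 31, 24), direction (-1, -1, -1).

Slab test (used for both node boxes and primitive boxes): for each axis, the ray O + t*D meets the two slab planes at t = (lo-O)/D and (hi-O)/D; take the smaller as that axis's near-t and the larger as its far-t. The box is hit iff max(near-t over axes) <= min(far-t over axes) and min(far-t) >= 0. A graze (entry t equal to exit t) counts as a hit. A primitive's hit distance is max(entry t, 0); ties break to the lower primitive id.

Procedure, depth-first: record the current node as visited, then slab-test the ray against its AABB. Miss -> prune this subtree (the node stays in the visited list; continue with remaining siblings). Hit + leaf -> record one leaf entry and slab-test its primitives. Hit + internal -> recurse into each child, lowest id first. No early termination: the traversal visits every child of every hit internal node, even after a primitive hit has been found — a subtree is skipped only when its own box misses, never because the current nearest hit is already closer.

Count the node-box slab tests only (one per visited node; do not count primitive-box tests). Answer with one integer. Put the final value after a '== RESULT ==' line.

Trace the traversal:
N0 x:[6,35] y:[13,42] z:[10,37] -> hit [13,35], descend [4, 5, 6, 8]
  N4 x:[7,23] y:[13,24] z:[10,18] -> hit [13,18], descend [1, 3]
    N1 x:[17,23] y:[17,18] z:[17,18] -> hit [17,18] leaf, test {P4@t=17}
    N3 x:[7,14] y:[13,24] z:[10,16] -> hit [13,14] leaf, test {P2(miss), P8(miss)}
  N5 x:[27,35] y:[23,31] z:[17,21] -> miss, prune
  N6 x:[6,15] y:[33,39] z:[13,24] -> miss, prune
  N8 x:[10,18] y:[31,42] z:[28,37] -> miss, prune

order=[0, 4, 1, 3, 5, 6, 8]  |boxes|=7  |leaves|=2  hit=P4

== RESULT ==
7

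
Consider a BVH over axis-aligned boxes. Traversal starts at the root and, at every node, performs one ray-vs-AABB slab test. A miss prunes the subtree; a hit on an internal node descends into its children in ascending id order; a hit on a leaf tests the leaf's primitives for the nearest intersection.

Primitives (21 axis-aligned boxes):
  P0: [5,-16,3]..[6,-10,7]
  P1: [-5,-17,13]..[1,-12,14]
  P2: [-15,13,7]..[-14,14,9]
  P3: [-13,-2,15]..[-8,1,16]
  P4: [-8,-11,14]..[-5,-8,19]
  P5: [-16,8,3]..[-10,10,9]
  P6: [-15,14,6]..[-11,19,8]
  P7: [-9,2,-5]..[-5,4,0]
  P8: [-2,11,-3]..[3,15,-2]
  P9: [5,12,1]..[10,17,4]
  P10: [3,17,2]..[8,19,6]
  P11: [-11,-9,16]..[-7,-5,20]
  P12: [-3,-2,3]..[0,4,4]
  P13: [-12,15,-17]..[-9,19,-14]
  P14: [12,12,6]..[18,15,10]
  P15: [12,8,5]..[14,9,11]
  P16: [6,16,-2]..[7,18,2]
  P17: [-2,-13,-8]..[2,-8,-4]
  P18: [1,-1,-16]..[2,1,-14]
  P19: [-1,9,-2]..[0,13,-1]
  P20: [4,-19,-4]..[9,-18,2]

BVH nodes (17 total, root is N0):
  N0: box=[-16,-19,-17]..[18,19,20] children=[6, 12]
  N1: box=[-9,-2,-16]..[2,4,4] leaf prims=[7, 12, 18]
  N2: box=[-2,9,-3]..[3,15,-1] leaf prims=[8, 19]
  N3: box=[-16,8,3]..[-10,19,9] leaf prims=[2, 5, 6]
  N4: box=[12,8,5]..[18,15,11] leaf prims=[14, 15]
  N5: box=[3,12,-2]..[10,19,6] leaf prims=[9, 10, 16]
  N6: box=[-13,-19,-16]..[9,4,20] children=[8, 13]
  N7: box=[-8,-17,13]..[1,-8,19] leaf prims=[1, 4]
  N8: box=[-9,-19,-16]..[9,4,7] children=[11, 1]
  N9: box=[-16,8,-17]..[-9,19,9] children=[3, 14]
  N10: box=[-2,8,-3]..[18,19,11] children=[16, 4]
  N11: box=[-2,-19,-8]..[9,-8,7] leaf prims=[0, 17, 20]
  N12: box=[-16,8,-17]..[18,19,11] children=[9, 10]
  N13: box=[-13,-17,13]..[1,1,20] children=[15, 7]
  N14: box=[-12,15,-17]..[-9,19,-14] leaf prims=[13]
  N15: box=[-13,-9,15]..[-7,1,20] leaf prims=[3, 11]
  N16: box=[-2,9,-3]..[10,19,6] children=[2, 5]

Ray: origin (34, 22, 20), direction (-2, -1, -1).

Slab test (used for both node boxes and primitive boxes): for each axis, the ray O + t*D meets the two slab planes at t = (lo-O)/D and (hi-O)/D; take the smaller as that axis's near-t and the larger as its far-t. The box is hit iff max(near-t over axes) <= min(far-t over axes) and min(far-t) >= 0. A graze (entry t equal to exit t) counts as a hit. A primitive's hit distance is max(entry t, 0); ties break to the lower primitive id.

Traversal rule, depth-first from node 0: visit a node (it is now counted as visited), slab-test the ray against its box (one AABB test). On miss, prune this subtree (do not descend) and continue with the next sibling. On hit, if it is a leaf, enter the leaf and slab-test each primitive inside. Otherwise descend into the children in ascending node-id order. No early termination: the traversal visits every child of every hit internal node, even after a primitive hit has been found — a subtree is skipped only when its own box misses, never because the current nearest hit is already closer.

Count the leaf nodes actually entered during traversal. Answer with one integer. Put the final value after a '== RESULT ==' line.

Walk:
N0 x:[8,25] y:[3,41] z:[0,37] -> hit [8,25], descend [6, 12]
  N6 x:[25/2,47/2] y:[18,41] z:[0,36] -> hit [18,47/2], descend [8, 13]
    N8 x:[25/2,43/2] y:[18,41] z:[13,36] -> hit [18,43/2], descend [1, 11]
      N1 x:[16,43/2] y:[18,24] z:[16,36] -> hit [18,43/2] leaf, test {P7@t=20, P12(miss), P18(miss)}
      N11 x:[25/2,18] y:[30,41] z:[13,28] -> miss, prune
    N13 x:[33/2,47/2] y:[21,39] z:[0,7] -> miss, prune
  N12 x:[8,25] y:[3,14] z:[9,37] -> hit [9,14], descend [9, 10]
    N9 x:[43/2,25] y:[3,14] z:[11,37] -> miss, prune
    N10 x:[8,18] y:[3,14] z:[9,23] -> hit [9,14], descend [4, 16]
      N4 x:[8,11] y:[7,14] z:[9,15] -> hit [9,11] leaf, test {P14@t=10, P15(miss)}
      N16 x:[12,18] y:[3,13] z:[14,23] -> miss, prune

Visited [0, 6, 8, 1, 11, 13, 12, 9, 10, 4, 16]. Tests: 11 box, 2 leaf. Nearest: P14.

== RESULT ==
2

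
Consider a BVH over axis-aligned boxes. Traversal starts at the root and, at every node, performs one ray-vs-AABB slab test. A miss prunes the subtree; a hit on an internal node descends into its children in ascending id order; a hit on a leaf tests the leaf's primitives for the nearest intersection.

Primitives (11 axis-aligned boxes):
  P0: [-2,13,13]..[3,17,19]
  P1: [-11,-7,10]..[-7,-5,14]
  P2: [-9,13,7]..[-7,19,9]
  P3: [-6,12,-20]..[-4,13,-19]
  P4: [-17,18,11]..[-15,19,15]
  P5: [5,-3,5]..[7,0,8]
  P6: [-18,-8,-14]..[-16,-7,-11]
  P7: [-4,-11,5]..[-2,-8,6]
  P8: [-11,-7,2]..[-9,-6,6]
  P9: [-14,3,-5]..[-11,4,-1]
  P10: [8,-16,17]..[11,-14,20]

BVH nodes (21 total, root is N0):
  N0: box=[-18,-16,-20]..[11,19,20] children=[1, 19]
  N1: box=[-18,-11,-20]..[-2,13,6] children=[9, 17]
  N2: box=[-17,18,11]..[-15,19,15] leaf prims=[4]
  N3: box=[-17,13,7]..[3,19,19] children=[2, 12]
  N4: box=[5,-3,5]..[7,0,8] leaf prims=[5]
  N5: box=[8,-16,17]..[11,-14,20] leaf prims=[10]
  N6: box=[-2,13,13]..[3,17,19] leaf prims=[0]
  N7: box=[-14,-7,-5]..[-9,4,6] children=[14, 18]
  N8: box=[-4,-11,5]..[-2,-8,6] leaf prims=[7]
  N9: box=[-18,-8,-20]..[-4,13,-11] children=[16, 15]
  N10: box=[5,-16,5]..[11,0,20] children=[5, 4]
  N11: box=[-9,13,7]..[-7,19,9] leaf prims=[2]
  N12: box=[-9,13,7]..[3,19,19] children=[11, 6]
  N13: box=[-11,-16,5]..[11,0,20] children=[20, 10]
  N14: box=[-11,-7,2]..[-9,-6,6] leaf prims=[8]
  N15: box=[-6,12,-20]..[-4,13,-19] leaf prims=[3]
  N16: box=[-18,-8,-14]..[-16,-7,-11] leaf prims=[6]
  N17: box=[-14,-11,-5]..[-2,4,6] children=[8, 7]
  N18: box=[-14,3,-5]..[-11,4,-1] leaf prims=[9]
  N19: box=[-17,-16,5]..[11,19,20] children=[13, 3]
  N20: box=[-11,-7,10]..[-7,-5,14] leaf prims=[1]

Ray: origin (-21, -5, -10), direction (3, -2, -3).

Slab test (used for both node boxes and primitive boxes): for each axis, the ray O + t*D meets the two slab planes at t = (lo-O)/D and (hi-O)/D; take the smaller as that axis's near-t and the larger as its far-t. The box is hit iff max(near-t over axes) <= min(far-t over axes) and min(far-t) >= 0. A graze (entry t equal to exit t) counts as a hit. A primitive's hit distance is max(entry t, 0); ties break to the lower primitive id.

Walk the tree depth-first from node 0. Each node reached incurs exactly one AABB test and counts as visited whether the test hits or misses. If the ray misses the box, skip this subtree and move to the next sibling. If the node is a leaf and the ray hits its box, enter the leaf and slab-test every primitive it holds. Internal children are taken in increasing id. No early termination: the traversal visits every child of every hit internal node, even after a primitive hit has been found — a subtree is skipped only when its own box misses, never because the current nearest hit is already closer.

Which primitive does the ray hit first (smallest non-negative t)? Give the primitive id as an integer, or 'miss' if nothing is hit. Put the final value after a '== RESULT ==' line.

Walk:
N0 x:[1,32/3] y:[-12,11/2] z:[-10,10/3] -> hit [1,10/3], descend [1, 19]
  N1 x:[1,19/3] y:[-9,3] z:[-16/3,10/3] -> hit [1,3], descend [9, 17]
    N9 x:[1,17/3] y:[-9,3/2] z:[1/3,10/3] -> hit [1,3/2], descend [15, 16]
      N15 x:[5,17/3] y:[-9,-17/2] z:[3,10/3] -> miss, prune
      N16 x:[1,5/3] y:[1,3/2] z:[1/3,4/3] -> hit [1,4/3] leaf, test {P6@t=1}
    N17 x:[7/3,19/3] y:[-9/2,3] z:[-16/3,-5/3] -> miss, prune
  N19 x:[4/3,32/3] y:[-12,11/2] z:[-10,-5] -> miss, prune

Summary -> nodes [0, 1, 9, 15, 16, 17, 19]; box-tests=7; leaf-entries=1; first=P6

== RESULT ==
6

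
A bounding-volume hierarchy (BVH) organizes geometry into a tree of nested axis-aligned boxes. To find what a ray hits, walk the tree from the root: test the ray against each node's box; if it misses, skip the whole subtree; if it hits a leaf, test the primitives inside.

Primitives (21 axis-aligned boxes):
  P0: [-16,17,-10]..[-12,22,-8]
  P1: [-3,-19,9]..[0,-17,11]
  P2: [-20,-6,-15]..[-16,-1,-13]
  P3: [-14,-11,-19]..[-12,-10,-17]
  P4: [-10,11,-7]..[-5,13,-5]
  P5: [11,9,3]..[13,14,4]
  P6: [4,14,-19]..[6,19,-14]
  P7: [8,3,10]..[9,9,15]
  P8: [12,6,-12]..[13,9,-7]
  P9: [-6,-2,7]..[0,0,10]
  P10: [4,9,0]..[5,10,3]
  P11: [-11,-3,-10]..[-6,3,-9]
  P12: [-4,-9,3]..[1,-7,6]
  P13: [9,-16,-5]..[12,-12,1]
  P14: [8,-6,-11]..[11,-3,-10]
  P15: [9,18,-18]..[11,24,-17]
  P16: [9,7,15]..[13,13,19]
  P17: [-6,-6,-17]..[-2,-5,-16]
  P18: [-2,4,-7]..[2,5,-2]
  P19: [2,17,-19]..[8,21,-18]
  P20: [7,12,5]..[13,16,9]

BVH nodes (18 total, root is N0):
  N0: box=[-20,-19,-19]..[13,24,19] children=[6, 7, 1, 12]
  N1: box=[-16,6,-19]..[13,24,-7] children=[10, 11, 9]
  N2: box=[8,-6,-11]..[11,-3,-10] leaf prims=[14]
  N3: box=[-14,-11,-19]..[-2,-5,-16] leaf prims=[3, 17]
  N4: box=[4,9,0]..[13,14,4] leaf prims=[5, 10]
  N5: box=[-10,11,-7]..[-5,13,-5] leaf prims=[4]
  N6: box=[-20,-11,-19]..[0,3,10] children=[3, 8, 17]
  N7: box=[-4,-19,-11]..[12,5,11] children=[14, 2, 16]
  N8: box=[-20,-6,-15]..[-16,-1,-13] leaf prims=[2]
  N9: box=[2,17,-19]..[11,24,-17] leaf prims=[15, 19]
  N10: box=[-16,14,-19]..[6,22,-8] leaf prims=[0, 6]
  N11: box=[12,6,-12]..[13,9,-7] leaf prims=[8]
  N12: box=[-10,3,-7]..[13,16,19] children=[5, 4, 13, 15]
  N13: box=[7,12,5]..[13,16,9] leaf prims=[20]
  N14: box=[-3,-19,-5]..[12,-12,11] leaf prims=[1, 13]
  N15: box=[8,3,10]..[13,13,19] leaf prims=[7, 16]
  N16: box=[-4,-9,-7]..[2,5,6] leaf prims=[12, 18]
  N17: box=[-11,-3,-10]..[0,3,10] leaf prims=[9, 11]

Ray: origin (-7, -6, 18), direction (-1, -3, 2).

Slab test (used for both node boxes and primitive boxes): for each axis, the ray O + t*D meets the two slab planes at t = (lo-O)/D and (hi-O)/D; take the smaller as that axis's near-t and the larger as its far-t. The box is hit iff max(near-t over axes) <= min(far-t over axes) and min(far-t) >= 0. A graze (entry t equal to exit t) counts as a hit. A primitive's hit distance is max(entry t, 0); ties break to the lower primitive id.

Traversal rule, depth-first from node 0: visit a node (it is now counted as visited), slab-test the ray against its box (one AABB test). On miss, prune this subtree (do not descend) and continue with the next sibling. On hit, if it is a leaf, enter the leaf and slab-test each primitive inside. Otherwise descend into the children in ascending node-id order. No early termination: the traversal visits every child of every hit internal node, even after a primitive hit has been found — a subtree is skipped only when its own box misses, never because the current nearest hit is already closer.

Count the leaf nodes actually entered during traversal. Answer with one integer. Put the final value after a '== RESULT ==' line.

Traverse from the root:
N0 x:[-20,13] y:[-10,13/3] z:[-37/2,1/2] -> hit [-10,1/2], descend [1, 6, 7, 12]
  N1 x:[-20,9] y:[-10,-4] z:[-37/2,-25/2] -> miss, prune
  N6 x:[-7,13] y:[-3,5/3] z:[-37/2,-4] -> miss, prune
  N7 x:[-19,-3] y:[-11/3,13/3] z:[-29/2,-7/2] -> miss, prune
  N12 x:[-20,3] y:[-22/3,-3] z:[-25/2,1/2] -> miss, prune

5 AABB tests over nodes [0, 1, 6, 7, 12]; 0 leaves entered; closest miss.

== RESULT ==
0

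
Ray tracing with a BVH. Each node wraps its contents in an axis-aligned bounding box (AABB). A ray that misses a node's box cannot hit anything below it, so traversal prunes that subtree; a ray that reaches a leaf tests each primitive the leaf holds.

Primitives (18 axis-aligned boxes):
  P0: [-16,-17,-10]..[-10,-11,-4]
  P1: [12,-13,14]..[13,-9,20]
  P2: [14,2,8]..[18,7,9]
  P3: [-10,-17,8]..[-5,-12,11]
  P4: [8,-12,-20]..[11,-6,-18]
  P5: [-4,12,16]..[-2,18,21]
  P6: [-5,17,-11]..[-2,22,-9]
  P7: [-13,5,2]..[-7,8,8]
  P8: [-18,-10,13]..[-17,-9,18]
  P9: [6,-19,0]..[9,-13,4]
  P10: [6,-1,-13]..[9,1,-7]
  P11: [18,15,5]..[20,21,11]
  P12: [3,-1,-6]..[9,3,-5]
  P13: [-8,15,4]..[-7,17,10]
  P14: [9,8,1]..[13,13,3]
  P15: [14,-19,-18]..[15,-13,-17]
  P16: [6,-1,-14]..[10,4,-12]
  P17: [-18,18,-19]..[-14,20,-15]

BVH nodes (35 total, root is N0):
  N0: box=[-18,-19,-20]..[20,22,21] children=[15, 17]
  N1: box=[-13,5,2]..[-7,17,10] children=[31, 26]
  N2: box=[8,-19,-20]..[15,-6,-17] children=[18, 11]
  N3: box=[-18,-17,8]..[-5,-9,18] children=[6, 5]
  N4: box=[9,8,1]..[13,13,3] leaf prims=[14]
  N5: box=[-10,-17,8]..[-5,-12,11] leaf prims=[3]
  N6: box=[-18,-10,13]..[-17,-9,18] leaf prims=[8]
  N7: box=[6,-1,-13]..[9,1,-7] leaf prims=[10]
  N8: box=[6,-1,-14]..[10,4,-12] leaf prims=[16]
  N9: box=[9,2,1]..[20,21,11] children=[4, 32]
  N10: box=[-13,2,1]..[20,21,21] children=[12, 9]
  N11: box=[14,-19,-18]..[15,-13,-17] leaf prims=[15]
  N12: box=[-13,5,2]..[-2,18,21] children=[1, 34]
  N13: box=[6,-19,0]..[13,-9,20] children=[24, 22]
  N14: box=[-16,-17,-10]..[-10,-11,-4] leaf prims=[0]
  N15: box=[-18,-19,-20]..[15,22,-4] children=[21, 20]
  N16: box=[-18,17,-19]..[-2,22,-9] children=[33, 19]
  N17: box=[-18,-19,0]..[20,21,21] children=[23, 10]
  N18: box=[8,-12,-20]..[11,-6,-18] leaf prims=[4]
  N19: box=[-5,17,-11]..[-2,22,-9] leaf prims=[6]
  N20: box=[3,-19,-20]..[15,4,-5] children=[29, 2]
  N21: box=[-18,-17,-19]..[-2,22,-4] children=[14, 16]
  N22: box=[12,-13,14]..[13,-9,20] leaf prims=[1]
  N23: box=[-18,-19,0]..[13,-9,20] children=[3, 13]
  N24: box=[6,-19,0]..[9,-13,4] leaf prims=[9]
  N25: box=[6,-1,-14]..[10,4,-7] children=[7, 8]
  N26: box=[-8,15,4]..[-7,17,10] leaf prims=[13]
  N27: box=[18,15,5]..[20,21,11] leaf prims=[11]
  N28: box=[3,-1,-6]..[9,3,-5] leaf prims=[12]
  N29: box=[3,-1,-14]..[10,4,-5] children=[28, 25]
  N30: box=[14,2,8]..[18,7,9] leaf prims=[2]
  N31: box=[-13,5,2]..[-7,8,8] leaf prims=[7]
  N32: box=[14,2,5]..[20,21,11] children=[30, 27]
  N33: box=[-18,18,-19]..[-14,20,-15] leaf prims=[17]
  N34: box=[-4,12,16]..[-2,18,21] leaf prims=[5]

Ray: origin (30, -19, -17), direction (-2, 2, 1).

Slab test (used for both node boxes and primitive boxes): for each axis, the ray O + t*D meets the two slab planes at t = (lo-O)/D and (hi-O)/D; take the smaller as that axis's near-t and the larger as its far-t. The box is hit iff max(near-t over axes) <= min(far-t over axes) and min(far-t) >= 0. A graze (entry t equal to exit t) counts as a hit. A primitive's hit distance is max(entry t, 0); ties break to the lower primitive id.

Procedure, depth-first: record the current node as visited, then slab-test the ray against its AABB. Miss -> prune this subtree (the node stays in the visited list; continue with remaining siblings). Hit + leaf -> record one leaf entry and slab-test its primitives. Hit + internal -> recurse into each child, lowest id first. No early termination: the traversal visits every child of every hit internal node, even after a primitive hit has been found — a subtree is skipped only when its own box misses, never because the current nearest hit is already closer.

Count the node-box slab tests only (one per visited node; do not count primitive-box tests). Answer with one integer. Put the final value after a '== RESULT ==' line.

Traverse from the root:
N0 x:[5,24] y:[0,41/2] z:[-3,38] -> hit [5,41/2], descend [15, 17]
  N15 x:[15/2,24] y:[0,41/2] z:[-3,13] -> hit [15/2,13], descend [20, 21]
    N20 x:[15/2,27/2] y:[0,23/2] z:[-3,12] -> hit [15/2,23/2], descend [2, 29]
      N2 x:[15/2,11] y:[0,13/2] z:[-3,0] -> miss, prune
      N29 x:[10,27/2] y:[9,23/2] z:[3,12] -> hit [10,23/2], descend [25, 28]
        N25 x:[10,12] y:[9,23/2] z:[3,10] -> hit [10,10], descend [7, 8]
          N7 x:[21/2,12] y:[9,10] z:[4,10] -> miss, prune
          N8 x:[10,12] y:[9,23/2] z:[3,5] -> miss, prune
        N28 x:[21/2,27/2] y:[9,11] z:[11,12] -> hit [11,11] leaf, test {P12@t=11}
    N21 x:[16,24] y:[1,41/2] z:[-2,13] -> miss, prune
  N17 x:[5,24] y:[0,20] z:[17,38] -> hit [17,20], descend [10, 23]
    N10 x:[5,43/2] y:[21/2,20] z:[18,38] -> hit [18,20], descend [9, 12]
      N9 x:[5,21/2] y:[21/2,20] z:[18,28] -> miss, prune
      N12 x:[16,43/2] y:[12,37/2] z:[19,38] -> miss, prune
    N23 x:[17/2,24] y:[0,5] z:[17,37] -> miss, prune

Visited [0, 15, 20, 2, 29, 25, 7, 8, 28, 21, 17, 10, 9, 12, 23]. Tests: 15 box, 1 leaf. Nearest: P12.

== RESULT ==
15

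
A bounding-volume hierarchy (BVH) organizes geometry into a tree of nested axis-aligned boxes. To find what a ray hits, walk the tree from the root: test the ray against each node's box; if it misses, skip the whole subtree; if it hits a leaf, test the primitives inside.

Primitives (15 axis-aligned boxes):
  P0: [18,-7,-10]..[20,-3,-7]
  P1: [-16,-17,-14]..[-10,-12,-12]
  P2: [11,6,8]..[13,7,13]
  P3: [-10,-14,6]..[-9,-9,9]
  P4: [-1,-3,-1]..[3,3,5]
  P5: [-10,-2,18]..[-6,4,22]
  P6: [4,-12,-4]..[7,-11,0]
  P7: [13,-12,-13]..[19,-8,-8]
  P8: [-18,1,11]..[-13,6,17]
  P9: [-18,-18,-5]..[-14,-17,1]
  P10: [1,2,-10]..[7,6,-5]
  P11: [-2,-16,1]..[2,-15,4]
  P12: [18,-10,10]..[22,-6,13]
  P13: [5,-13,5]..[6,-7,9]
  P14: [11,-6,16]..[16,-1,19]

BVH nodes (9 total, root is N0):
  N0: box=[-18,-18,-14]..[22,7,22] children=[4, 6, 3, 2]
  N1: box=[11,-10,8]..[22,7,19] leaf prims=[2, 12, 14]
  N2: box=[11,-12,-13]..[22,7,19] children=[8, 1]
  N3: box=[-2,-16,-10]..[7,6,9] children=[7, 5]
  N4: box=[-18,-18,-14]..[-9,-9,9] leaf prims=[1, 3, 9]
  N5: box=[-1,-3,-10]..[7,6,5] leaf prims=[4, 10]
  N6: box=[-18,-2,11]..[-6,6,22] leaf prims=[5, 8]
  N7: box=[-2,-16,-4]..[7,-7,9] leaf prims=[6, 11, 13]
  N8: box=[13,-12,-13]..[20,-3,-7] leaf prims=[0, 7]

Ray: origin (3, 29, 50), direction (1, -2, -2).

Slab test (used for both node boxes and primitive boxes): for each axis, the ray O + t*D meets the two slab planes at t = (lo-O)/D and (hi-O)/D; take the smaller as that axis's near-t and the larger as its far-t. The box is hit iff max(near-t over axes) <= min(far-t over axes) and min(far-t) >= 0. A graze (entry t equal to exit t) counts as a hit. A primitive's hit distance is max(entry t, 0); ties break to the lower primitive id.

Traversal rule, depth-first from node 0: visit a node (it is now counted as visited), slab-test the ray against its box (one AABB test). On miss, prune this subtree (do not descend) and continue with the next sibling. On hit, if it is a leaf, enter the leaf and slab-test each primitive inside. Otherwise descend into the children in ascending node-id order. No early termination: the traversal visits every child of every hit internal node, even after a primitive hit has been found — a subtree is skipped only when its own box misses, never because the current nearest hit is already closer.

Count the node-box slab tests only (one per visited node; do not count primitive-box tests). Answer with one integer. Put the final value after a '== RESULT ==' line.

Traverse from the root:
N0 x:[-21,19] y:[11,47/2] z:[14,32] -> hit [14,19], descend [2, 3, 4, 6]
  N2 x:[8,19] y:[11,41/2] z:[31/2,63/2] -> hit [31/2,19], descend [1, 8]
    N1 x:[8,19] y:[11,39/2] z:[31/2,21] -> hit [31/2,19] leaf, test {P2(miss), P12@t=37/2, P14(miss)}
    N8 x:[10,17] y:[16,41/2] z:[57/2,63/2] -> miss, prune
  N3 x:[-5,4] y:[23/2,45/2] z:[41/2,30] -> miss, prune
  N4 x:[-21,-12] y:[19,47/2] z:[41/2,32] -> miss, prune
  N6 x:[-21,-9] y:[23/2,31/2] z:[14,39/2] -> miss, prune

Summary -> nodes [0, 2, 1, 8, 3, 4, 6]; box-tests=7; leaf-entries=1; first=P12

== RESULT ==
7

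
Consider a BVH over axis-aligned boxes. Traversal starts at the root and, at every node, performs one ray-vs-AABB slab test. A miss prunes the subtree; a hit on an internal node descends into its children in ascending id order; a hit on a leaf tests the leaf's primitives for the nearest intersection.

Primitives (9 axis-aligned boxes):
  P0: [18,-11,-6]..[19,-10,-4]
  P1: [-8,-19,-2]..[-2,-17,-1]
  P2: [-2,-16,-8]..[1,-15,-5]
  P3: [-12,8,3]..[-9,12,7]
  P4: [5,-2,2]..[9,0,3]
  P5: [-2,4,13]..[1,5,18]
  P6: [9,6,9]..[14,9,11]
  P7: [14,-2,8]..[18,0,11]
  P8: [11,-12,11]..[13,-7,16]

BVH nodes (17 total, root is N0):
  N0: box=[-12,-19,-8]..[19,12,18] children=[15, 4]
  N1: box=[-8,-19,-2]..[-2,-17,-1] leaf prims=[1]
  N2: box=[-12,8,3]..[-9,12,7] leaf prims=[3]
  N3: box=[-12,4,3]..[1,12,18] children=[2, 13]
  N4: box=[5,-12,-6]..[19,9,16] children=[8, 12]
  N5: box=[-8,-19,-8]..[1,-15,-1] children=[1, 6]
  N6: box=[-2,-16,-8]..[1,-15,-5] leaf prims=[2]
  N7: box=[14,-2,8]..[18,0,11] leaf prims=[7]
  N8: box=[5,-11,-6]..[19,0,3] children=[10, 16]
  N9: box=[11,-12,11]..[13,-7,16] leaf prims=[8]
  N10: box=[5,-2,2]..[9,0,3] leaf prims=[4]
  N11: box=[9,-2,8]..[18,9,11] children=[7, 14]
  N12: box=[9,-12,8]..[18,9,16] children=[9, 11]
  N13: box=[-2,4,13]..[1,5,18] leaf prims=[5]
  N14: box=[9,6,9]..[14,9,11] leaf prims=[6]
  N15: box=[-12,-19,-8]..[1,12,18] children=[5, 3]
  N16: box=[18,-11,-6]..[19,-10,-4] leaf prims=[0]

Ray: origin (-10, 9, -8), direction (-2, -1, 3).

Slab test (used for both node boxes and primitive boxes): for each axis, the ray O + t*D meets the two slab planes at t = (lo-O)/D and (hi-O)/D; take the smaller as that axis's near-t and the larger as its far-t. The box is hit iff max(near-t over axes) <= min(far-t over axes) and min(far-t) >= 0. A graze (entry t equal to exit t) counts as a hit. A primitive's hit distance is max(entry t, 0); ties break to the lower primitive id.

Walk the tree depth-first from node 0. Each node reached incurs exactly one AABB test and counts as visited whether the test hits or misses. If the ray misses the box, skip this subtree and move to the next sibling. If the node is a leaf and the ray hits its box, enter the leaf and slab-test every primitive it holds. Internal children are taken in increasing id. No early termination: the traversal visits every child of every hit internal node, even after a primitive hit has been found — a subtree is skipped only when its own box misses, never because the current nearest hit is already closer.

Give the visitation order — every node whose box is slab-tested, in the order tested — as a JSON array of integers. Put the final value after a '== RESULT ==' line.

Walk:
N0 x:[-29/2,1] y:[-3,28] z:[0,26/3] -> hit [0,1], descend [4, 15]
  N4 x:[-29/2,-15/2] y:[0,21] z:[2/3,8] -> miss, prune
  N15 x:[-11/2,1] y:[-3,28] z:[0,26/3] -> hit [0,1], descend [3, 5]
    N3 x:[-11/2,1] y:[-3,5] z:[11/3,26/3] -> miss, prune
    N5 x:[-11/2,-1] y:[24,28] z:[0,7/3] -> miss, prune

Visited [0, 4, 15, 3, 5]. Tests: 5 box, 0 leaf. Nearest: miss.

== RESULT ==
[0, 4, 15, 3, 5]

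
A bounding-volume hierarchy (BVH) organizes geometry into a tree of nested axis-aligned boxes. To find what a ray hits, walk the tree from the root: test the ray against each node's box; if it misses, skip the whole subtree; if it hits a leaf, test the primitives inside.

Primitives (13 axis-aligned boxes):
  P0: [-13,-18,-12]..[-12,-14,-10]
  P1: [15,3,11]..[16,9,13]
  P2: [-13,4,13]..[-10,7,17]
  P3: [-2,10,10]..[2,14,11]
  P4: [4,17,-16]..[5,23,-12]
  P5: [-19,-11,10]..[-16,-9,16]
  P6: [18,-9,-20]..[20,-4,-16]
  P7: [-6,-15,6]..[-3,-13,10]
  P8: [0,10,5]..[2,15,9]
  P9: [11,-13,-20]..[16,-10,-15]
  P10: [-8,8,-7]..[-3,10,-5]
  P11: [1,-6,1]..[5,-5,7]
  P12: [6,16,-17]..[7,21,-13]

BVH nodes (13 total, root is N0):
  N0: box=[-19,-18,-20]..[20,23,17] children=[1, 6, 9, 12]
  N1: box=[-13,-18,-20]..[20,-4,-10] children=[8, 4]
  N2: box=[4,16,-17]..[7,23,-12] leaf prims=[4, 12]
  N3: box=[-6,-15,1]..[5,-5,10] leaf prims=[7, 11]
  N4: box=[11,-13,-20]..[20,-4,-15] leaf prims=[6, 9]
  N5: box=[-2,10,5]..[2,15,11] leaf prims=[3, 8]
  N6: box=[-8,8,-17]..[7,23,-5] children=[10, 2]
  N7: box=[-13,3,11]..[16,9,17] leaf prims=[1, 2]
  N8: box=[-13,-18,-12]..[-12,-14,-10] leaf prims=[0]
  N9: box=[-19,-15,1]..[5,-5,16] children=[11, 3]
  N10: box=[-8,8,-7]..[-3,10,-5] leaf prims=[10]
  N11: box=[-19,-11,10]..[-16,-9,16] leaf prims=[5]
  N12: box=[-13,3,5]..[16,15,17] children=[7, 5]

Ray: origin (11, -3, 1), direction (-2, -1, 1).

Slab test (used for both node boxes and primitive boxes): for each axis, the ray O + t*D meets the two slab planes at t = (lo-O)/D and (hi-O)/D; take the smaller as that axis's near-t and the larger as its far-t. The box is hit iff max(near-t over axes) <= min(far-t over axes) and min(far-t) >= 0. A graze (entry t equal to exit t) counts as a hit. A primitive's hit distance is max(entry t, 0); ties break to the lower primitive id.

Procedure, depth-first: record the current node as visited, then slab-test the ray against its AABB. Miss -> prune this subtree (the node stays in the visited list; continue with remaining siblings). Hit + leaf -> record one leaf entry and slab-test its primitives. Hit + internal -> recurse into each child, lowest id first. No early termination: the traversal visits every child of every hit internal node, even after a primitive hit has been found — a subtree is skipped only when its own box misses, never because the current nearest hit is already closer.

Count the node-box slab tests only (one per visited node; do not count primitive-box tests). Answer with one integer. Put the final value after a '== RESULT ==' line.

Trace the traversal:
N0 x:[-9/2,15] y:[-26,15] z:[-21,16] -> hit [-9/2,15], descend [1, 6, 9, 12]
  N1 x:[-9/2,12] y:[1,15] z:[-21,-11] -> miss, prune
  N6 x:[2,19/2] y:[-26,-11] z:[-18,-6] -> miss, prune
  N9 x:[3,15] y:[2,12] z:[0,15] -> hit [3,12], descend [3, 11]
    N3 x:[3,17/2] y:[2,12] z:[0,9] -> hit [3,17/2] leaf, test {P7(miss), P11@t=3}
    N11 x:[27/2,15] y:[6,8] z:[9,15] -> miss, prune
  N12 x:[-5/2,12] y:[-18,-6] z:[4,16] -> miss, prune

Visited [0, 1, 6, 9, 3, 11, 12]. Tests: 7 box, 1 leaf. Nearest: P11.

== RESULT ==
7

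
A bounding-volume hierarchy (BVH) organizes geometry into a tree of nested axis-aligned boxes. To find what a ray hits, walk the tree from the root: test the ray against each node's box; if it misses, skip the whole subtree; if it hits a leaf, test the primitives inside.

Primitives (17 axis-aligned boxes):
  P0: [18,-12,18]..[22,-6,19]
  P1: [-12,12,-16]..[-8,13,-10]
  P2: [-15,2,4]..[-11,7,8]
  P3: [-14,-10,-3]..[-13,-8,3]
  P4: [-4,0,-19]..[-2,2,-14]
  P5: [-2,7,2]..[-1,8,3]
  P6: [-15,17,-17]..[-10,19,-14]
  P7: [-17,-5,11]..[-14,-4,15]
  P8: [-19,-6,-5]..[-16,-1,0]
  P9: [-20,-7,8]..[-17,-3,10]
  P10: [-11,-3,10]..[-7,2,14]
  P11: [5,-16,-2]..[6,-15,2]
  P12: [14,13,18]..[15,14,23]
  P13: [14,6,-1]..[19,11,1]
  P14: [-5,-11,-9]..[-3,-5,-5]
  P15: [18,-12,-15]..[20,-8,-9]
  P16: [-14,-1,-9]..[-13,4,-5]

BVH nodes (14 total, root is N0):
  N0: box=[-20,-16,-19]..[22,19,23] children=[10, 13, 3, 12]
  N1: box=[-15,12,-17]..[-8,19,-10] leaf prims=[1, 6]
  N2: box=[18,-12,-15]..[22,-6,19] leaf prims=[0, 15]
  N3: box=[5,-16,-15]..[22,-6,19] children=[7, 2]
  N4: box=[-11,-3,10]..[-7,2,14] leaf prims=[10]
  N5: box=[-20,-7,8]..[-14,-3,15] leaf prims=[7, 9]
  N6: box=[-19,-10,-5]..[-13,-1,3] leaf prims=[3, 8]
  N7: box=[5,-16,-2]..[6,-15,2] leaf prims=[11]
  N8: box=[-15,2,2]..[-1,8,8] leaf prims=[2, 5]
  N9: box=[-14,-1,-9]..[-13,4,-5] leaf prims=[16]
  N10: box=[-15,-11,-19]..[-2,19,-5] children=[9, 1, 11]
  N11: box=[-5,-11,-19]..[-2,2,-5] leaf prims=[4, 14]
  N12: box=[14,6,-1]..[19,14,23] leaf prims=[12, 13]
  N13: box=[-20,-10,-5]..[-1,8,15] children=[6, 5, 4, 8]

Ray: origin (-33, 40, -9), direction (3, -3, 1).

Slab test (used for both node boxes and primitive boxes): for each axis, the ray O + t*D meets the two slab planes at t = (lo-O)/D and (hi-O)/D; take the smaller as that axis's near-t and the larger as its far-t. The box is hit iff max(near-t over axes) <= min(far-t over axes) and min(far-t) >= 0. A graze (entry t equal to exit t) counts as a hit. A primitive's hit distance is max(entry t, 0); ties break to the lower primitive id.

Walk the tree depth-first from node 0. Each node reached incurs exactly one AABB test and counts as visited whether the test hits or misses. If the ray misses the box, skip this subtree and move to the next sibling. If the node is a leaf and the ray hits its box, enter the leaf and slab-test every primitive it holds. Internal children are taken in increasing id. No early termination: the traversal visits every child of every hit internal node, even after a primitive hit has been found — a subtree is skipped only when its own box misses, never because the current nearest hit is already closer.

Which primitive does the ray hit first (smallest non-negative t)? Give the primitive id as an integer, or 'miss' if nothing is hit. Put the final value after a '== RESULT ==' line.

Trace the traversal:
N0 x:[13/3,55/3] y:[7,56/3] z:[-10,32] -> hit [7,55/3], descend [3, 10, 12, 13]
  N3 x:[38/3,55/3] y:[46/3,56/3] z:[-6,28] -> hit [46/3,55/3], descend [2, 7]
    N2 x:[17,55/3] y:[46/3,52/3] z:[-6,28] -> hit [17,52/3] leaf, test {P0(miss), P15(miss)}
    N7 x:[38/3,13] y:[55/3,56/3] z:[7,11] -> miss, prune
  N10 x:[6,31/3] y:[7,17] z:[-10,4] -> miss, prune
  N12 x:[47/3,52/3] y:[26/3,34/3] z:[8,32] -> miss, prune
  N13 x:[13/3,32/3] y:[32/3,50/3] z:[4,24] -> hit [32/3,32/3], descend [4, 5, 6, 8]
    N4 x:[22/3,26/3] y:[38/3,43/3] z:[19,23] -> miss, prune
    N5 x:[13/3,19/3] y:[43/3,47/3] z:[17,24] -> miss, prune
    N6 x:[14/3,20/3] y:[41/3,50/3] z:[4,12] -> miss, prune
    N8 x:[6,32/3] y:[32/3,38/3] z:[11,17] -> miss, prune

order=[0, 3, 2, 7, 10, 12, 13, 4, 5, 6, 8]  |boxes|=11  |leaves|=1  hit=miss

== RESULT ==
miss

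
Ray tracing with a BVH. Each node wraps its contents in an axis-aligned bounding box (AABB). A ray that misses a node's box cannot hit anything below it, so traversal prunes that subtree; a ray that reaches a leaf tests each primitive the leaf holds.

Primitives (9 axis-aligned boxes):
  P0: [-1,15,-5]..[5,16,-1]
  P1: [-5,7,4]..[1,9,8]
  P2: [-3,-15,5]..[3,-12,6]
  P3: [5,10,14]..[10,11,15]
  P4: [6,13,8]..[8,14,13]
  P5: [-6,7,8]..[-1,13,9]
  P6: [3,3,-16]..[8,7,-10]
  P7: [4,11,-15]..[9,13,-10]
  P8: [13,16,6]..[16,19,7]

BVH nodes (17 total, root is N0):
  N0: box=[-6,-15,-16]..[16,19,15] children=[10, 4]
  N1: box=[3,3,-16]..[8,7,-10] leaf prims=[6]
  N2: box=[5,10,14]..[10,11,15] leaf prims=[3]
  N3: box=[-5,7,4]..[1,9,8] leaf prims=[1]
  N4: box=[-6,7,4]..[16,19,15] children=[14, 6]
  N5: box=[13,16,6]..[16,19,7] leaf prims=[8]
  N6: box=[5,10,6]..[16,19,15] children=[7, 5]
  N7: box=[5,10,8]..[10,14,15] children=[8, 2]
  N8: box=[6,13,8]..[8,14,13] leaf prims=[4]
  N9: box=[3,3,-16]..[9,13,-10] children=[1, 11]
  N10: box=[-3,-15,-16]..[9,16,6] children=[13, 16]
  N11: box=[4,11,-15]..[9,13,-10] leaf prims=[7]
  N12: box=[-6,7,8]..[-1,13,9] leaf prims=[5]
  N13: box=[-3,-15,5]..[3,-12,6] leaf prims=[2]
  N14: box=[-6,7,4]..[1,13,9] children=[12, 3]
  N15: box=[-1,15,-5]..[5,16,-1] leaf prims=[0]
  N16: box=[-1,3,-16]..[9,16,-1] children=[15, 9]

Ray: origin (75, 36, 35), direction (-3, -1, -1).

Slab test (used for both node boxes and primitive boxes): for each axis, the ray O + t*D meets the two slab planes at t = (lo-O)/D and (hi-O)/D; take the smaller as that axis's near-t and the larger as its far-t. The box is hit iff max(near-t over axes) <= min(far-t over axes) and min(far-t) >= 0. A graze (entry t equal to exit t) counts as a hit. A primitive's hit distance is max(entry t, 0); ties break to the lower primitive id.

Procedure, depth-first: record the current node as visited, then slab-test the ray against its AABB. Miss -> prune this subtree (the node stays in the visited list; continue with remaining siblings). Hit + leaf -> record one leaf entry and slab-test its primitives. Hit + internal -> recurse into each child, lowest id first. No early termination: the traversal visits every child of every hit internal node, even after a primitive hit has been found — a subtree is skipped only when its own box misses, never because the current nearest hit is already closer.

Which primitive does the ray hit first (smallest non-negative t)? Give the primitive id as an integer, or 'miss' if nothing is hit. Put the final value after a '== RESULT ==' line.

Walk:
N0 x:[59/3,27] y:[17,51] z:[20,51] -> hit [20,27], descend [4, 10]
  N4 x:[59/3,27] y:[17,29] z:[20,31] -> hit [20,27], descend [6, 14]
    N6 x:[59/3,70/3] y:[17,26] z:[20,29] -> hit [20,70/3], descend [5, 7]
      N5 x:[59/3,62/3] y:[17,20] z:[28,29] -> miss, prune
      N7 x:[65/3,70/3] y:[22,26] z:[20,27] -> hit [22,70/3], descend [2, 8]
        N2 x:[65/3,70/3] y:[25,26] z:[20,21] -> miss, prune
        N8 x:[67/3,23] y:[22,23] z:[22,27] -> hit [67/3,23] leaf, test {P4@t=67/3}
    N14 x:[74/3,27] y:[23,29] z:[26,31] -> hit [26,27], descend [3, 12]
      N3 x:[74/3,80/3] y:[27,29] z:[27,31] -> miss, prune
      N12 x:[76/3,27] y:[23,29] z:[26,27] -> hit [26,27] leaf, test {P5@t=26}
  N10 x:[22,26] y:[20,51] z:[29,51] -> miss, prune

11 AABB tests over nodes [0, 4, 6, 5, 7, 2, 8, 14, 3, 12, 10]; 2 leaves entered; closest P4.

== RESULT ==
4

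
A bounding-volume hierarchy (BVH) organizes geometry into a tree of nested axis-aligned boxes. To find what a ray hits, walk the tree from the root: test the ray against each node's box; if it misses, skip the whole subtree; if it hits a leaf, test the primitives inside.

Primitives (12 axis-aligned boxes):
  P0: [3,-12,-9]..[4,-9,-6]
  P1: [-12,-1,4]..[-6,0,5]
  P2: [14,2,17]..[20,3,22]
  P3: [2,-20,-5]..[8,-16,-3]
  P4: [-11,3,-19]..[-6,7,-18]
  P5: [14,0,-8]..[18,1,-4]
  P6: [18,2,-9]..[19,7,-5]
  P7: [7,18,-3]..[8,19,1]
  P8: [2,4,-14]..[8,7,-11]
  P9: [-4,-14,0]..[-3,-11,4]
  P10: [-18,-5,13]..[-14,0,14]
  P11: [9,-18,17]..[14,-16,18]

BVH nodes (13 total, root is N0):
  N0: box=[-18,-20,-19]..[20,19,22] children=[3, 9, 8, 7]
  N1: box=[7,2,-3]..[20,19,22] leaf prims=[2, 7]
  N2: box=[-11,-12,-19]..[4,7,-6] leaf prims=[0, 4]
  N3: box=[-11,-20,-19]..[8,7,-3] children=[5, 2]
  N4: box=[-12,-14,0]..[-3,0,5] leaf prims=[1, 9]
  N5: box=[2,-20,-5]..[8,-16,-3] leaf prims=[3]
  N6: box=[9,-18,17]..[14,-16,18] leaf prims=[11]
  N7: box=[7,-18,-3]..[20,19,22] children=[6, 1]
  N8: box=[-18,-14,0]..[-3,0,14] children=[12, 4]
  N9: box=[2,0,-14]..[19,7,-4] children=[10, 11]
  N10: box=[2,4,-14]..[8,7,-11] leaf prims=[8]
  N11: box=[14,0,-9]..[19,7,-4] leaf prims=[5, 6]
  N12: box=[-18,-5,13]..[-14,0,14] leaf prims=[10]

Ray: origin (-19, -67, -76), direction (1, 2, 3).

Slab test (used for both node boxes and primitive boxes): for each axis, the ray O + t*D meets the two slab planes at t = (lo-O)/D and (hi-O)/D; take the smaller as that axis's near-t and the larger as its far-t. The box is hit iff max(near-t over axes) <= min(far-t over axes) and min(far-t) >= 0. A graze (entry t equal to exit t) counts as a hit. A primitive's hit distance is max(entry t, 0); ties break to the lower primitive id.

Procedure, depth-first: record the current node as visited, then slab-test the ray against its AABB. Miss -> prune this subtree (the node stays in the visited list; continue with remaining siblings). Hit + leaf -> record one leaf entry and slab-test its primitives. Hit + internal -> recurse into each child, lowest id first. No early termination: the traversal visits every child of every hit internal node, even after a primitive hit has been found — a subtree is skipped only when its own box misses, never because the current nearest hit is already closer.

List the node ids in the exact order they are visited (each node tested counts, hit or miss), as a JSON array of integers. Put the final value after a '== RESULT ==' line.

Walk:
N0 x:[1,39] y:[47/2,43] z:[19,98/3] -> hit [47/2,98/3], descend [3, 7, 8, 9]
  N3 x:[8,27] y:[47/2,37] z:[19,73/3] -> hit [47/2,73/3], descend [2, 5]
    N2 x:[8,23] y:[55/2,37] z:[19,70/3] -> miss, prune
    N5 x:[21,27] y:[47/2,51/2] z:[71/3,73/3] -> hit [71/3,73/3] leaf, test {P3@t=71/3}
  N7 x:[26,39] y:[49/2,43] z:[73/3,98/3] -> hit [26,98/3], descend [1, 6]
    N1 x:[26,39] y:[69/2,43] z:[73/3,98/3] -> miss, prune
    N6 x:[28,33] y:[49/2,51/2] z:[31,94/3] -> miss, prune
  N8 x:[1,16] y:[53/2,67/2] z:[76/3,30] -> miss, prune
  N9 x:[21,38] y:[67/2,37] z:[62/3,24] -> miss, prune

order=[0, 3, 2, 5, 7, 1, 6, 8, 9]  |boxes|=9  |leaves|=1  hit=P3

== RESULT ==
[0, 3, 2, 5, 7, 1, 6, 8, 9]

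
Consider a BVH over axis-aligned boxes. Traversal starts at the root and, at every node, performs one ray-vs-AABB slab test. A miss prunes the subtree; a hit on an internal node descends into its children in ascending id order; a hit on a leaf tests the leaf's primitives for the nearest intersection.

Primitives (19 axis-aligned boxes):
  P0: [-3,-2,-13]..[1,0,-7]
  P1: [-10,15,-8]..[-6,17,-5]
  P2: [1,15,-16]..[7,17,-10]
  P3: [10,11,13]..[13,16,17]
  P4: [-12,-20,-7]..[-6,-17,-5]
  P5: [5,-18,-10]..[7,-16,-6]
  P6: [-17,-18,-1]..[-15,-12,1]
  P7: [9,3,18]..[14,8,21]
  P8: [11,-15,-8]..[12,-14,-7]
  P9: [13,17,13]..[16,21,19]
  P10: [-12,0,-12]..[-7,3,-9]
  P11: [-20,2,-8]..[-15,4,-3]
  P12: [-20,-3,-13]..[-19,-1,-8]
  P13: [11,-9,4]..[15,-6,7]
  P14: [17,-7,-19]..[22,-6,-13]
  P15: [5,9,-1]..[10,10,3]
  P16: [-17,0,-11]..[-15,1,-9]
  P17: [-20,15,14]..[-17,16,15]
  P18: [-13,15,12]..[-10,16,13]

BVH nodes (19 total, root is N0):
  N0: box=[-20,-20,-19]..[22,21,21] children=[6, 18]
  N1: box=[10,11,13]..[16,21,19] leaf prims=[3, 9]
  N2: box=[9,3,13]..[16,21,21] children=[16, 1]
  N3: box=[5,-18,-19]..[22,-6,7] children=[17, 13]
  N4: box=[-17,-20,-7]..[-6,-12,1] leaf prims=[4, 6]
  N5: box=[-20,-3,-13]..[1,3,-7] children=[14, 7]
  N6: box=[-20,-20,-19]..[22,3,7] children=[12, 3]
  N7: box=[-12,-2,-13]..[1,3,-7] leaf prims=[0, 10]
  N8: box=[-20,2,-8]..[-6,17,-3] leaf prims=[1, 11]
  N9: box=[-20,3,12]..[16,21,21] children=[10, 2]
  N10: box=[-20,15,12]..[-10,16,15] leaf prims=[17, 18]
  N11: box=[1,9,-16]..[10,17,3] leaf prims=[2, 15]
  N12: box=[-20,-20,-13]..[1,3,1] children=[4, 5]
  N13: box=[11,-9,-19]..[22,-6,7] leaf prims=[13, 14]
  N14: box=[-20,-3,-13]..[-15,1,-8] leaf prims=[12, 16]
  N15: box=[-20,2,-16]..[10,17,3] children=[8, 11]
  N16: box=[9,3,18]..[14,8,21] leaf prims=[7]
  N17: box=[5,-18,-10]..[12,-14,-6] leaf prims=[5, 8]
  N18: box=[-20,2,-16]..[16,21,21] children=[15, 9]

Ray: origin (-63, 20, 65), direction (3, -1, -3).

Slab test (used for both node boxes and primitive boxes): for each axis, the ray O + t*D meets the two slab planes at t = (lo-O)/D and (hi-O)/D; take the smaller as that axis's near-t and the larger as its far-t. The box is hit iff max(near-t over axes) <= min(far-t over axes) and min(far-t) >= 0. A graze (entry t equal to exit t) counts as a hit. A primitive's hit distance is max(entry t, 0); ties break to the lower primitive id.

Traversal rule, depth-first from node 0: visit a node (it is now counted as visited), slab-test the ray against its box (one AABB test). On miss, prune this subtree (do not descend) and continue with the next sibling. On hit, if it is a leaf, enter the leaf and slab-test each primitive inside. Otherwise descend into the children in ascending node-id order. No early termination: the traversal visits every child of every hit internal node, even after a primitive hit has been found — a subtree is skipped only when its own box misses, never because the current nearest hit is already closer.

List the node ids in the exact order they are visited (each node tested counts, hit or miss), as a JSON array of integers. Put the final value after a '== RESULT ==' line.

Trace the traversal:
N0 x:[43/3,85/3] y:[-1,40] z:[44/3,28] -> hit [44/3,28], descend [6, 18]
  N6 x:[43/3,85/3] y:[17,40] z:[58/3,28] -> hit [58/3,28], descend [3, 12]
    N3 x:[68/3,85/3] y:[26,38] z:[58/3,28] -> hit [26,28], descend [13, 17]
      N13 x:[74/3,85/3] y:[26,29] z:[58/3,28] -> hit [26,28] leaf, test {P13(miss), P14@t=80/3}
      N17 x:[68/3,25] y:[34,38] z:[71/3,25] -> miss, prune
    N12 x:[43/3,64/3] y:[17,40] z:[64/3,26] -> hit [64/3,64/3], descend [4, 5]
      N4 x:[46/3,19] y:[32,40] z:[64/3,24] -> miss, prune
      N5 x:[43/3,64/3] y:[17,23] z:[24,26] -> miss, prune
  N18 x:[43/3,79/3] y:[-1,18] z:[44/3,27] -> hit [44/3,18], descend [9, 15]
    N9 x:[43/3,79/3] y:[-1,17] z:[44/3,53/3] -> hit [44/3,17], descend [2, 10]
      N2 x:[24,79/3] y:[-1,17] z:[44/3,52/3] -> miss, prune
      N10 x:[43/3,53/3] y:[4,5] z:[50/3,53/3] -> miss, prune
    N15 x:[43/3,73/3] y:[3,18] z:[62/3,27] -> miss, prune

13 AABB tests over nodes [0, 6, 3, 13, 17, 12, 4, 5, 18, 9, 2, 10, 15]; 1 leaf entered; closest P14.

== RESULT ==
[0, 6, 3, 13, 17, 12, 4, 5, 18, 9, 2, 10, 15]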